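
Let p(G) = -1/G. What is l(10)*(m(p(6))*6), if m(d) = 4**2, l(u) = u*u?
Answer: 9600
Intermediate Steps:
l(u) = u**2
m(d) = 16
l(10)*(m(p(6))*6) = 10**2*(16*6) = 100*96 = 9600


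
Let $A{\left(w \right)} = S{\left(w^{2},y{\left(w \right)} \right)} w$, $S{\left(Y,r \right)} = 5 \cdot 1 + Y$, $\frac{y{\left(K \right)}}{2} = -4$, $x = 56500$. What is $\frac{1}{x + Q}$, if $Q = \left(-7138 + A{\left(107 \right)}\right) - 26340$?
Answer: $\frac{1}{1248600} \approx 8.009 \cdot 10^{-7}$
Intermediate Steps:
$y{\left(K \right)} = -8$ ($y{\left(K \right)} = 2 \left(-4\right) = -8$)
$S{\left(Y,r \right)} = 5 + Y$
$A{\left(w \right)} = w \left(5 + w^{2}\right)$ ($A{\left(w \right)} = \left(5 + w^{2}\right) w = w \left(5 + w^{2}\right)$)
$Q = 1192100$ ($Q = \left(-7138 + 107 \left(5 + 107^{2}\right)\right) - 26340 = \left(-7138 + 107 \left(5 + 11449\right)\right) - 26340 = \left(-7138 + 107 \cdot 11454\right) - 26340 = \left(-7138 + 1225578\right) - 26340 = 1218440 - 26340 = 1192100$)
$\frac{1}{x + Q} = \frac{1}{56500 + 1192100} = \frac{1}{1248600}$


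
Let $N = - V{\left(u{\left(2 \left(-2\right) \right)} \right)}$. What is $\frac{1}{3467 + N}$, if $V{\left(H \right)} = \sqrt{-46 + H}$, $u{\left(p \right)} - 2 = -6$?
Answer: $\frac{3467}{12020139} + \frac{5 i \sqrt{2}}{12020139} \approx 0.00028843 + 5.8827 \cdot 10^{-7} i$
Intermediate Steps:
$u{\left(p \right)} = -4$ ($u{\left(p \right)} = 2 - 6 = -4$)
$N = - 5 i \sqrt{2}$ ($N = - \sqrt{-46 - 4} = - \sqrt{-50} = - 5 i \sqrt{2} \approx - 7.0711 i$)
$\frac{1}{3467 + N} = \frac{1}{3467 - 5 i \sqrt{2}}$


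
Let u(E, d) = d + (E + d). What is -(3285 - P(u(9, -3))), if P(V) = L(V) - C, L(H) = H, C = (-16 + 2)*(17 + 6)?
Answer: -2960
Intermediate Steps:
C = -322 (C = -14*23 = -322)
u(E, d) = E + 2*d
P(V) = 322 + V (P(V) = V - 1*(-322) = V + 322 = 322 + V)
-(3285 - P(u(9, -3))) = -(3285 - (322 + (9 + 2*(-3)))) = -(3285 - (322 + (9 - 6))) = -(3285 - (322 + 3)) = -(3285 - 1*325) = -(3285 - 325) = -1*2960 = -2960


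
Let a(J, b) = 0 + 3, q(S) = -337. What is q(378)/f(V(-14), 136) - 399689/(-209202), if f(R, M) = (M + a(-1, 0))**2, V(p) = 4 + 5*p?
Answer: 7651890095/4041991842 ≈ 1.8931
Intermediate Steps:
a(J, b) = 3
f(R, M) = (3 + M)**2 (f(R, M) = (M + 3)**2 = (3 + M)**2)
q(378)/f(V(-14), 136) - 399689/(-209202) = -337/(3 + 136)**2 - 399689/(-209202) = -337/(139**2) - 399689*(-1/209202) = -337/19321 + 399689/209202 = 7651890095/4041991842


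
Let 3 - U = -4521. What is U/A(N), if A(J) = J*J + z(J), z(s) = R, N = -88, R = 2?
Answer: 754/1291 ≈ 0.58404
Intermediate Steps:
U = 4524 (U = 3 - 1*(-4521) = 3 + 4521 = 4524)
z(s) = 2
A(J) = 2 + J² (A(J) = J*J + 2 = J² + 2 = 2 + J²)
U/A(N) = 4524/(2 + (-88)²) = 4524/(2 + 7744) = 4524/7746 = 4524*(1/7746) = 754/1291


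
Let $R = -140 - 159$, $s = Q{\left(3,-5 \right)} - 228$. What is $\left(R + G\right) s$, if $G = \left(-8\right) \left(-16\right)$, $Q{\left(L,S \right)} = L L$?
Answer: $37449$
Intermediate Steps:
$Q{\left(L,S \right)} = L^{2}$
$G = 128$
$s = -219$ ($s = 3^{2} - 228 = 9 - 228 = -219$)
$R = -299$
$\left(R + G\right) s = \left(-299 + 128\right) \left(-219\right) = \left(-171\right) \left(-219\right) = 37449$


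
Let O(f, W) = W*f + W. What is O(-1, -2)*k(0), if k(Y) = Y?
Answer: 0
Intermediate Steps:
O(f, W) = W + W*f
O(-1, -2)*k(0) = -2*(1 - 1)*0 = -2*0*0 = 0*0 = 0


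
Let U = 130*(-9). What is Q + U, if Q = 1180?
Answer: 10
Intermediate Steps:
U = -1170
Q + U = 1180 - 1170 = 10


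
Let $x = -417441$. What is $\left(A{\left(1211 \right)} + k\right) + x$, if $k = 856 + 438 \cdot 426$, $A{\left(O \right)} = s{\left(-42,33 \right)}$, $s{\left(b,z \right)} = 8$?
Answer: $-229989$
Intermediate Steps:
$A{\left(O \right)} = 8$
$k = 187444$ ($k = 856 + 186588 = 187444$)
$\left(A{\left(1211 \right)} + k\right) + x = \left(8 + 187444\right) - 417441 = 187452 - 417441 = -229989$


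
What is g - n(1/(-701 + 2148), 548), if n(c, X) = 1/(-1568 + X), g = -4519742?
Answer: -4610136839/1020 ≈ -4.5197e+6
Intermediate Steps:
g - n(1/(-701 + 2148), 548) = -4519742 - 1/(-1568 + 548) = -4519742 - 1/(-1020) = -4519742 - 1*(-1/1020) = -4519742 + 1/1020 = -4610136839/1020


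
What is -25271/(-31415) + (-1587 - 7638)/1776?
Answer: -81640693/18597680 ≈ -4.3898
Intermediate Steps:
-25271/(-31415) + (-1587 - 7638)/1776 = -25271*(-1/31415) - 9225*1/1776 = 25271/31415 - 3075/592 = -81640693/18597680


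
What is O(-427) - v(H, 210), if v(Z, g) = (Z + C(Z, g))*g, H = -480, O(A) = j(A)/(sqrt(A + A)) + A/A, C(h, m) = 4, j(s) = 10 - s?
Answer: 99961 - 437*I*sqrt(854)/854 ≈ 99961.0 - 14.954*I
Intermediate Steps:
O(A) = 1 + sqrt(2)*(10 - A)/(2*sqrt(A)) (O(A) = (10 - A)/(sqrt(A + A)) + A/A = (10 - A)/(sqrt(2*A)) + 1 = (10 - A)/((sqrt(2)*sqrt(A))) + 1 = (10 - A)*(sqrt(2)/(2*sqrt(A))) + 1 = sqrt(2)*(10 - A)/(2*sqrt(A)) + 1 = 1 + sqrt(2)*(10 - A)/(2*sqrt(A)))
v(Z, g) = g*(4 + Z) (v(Z, g) = (Z + 4)*g = (4 + Z)*g = g*(4 + Z))
O(-427) - v(H, 210) = (sqrt(-427) + sqrt(2)*(10 - 1*(-427))/2)/sqrt(-427) - 210*(4 - 480) = (-I*sqrt(427)/427)*(I*sqrt(427) + sqrt(2)*(10 + 427)/2) - 210*(-476) = (-I*sqrt(427)/427)*(I*sqrt(427) + (1/2)*sqrt(2)*437) - 1*(-99960) = (-I*sqrt(427)/427)*(I*sqrt(427) + 437*sqrt(2)/2) + 99960 = (-I*sqrt(427)/427)*(437*sqrt(2)/2 + I*sqrt(427)) + 99960 = -I*sqrt(427)*(437*sqrt(2)/2 + I*sqrt(427))/427 + 99960 = 99960 - I*sqrt(427)*(437*sqrt(2)/2 + I*sqrt(427))/427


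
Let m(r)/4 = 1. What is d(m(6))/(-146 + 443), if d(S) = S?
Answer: 4/297 ≈ 0.013468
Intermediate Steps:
m(r) = 4 (m(r) = 4*1 = 4)
d(m(6))/(-146 + 443) = 4/(-146 + 443) = 4/297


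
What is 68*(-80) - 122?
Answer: -5562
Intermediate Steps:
68*(-80) - 122 = -5440 - 122 = -5562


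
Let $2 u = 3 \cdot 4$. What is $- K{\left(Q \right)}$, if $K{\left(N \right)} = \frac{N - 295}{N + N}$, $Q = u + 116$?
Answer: $\frac{173}{244} \approx 0.70902$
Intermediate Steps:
$u = 6$ ($u = \frac{3 \cdot 4}{2} = \frac{1}{2} \cdot 12 = 6$)
$Q = 122$ ($Q = 6 + 116 = 122$)
$K{\left(N \right)} = \frac{-295 + N}{2 N}$
$- K{\left(Q \right)} = - \frac{-295 + 122}{2 \cdot 122} = - \frac{-173}{2 \cdot 122} = \left(-1\right) \left(- \frac{173}{244}\right) = \frac{173}{244}$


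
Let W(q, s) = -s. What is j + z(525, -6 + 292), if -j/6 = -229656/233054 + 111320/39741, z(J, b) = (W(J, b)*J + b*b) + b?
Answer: -105088839359676/1543633169 ≈ -68079.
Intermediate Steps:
z(J, b) = b + b**2 - J*b (z(J, b) = ((-b)*J + b*b) + b = (-J*b + b**2) + b = (b**2 - J*b) + b = b + b**2 - J*b)
j = -16816812184/1543633169 (j = -6*(-229656/233054 + 111320/39741) = -6*(-229656*1/233054 + 111320*(1/39741)) = -6*(-114828/116527 + 111320/39741) = -6*8408406092/4630899507 = -16816812184/1543633169 ≈ -10.894)
j + z(525, -6 + 292) = -16816812184/1543633169 + (-6 + 292)*(1 + (-6 + 292) - 1*525) = -16816812184/1543633169 + 286*(1 + 286 - 525) = -16816812184/1543633169 + 286*(-238) = -16816812184/1543633169 - 68068 = -105088839359676/1543633169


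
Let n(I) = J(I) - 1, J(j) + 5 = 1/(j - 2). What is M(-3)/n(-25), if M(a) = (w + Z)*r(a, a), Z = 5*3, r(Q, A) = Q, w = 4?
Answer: 1539/163 ≈ 9.4417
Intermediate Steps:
J(j) = -5 + 1/(-2 + j) (J(j) = -5 + 1/(j - 2) = -5 + 1/(-2 + j))
Z = 15
n(I) = -1 + (11 - 5*I)/(-2 + I) (n(I) = (11 - 5*I)/(-2 + I) - 1 = -1 + (11 - 5*I)/(-2 + I))
M(a) = 19*a (M(a) = (4 + 15)*a = 19*a)
M(-3)/n(-25) = (19*(-3))/(((13 - 6*(-25))/(-2 - 25))) = -57*(-27/(13 + 150)) = -57/((-1/27*163)) = -57/(-163/27) = -57*(-27/163) = 1539/163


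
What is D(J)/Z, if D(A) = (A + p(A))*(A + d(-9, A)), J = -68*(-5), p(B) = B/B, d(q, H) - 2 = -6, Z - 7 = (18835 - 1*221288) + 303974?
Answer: 2046/1813 ≈ 1.1285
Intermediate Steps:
Z = 101528 (Z = 7 + ((18835 - 1*221288) + 303974) = 7 + ((18835 - 221288) + 303974) = 7 + (-202453 + 303974) = 7 + 101521 = 101528)
d(q, H) = -4 (d(q, H) = 2 - 6 = -4)
p(B) = 1
J = 340
D(A) = (1 + A)*(-4 + A) (D(A) = (A + 1)*(A - 4) = (1 + A)*(-4 + A))
D(J)/Z = (-4 + 340² - 3*340)/101528 = (-4 + 115600 - 1020)*(1/101528) = 114576*(1/101528) = 2046/1813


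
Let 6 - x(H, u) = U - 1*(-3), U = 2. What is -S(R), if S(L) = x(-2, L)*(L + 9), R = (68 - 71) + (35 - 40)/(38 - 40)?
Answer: -17/2 ≈ -8.5000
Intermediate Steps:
x(H, u) = 1 (x(H, u) = 6 - (2 - 1*(-3)) = 6 - (2 + 3) = 6 - 1*5 = 6 - 5 = 1)
R = -½ (R = -3 - 5/(-2) = -3 - 5*(-½) = -3 + 5/2 = -½ ≈ -0.50000)
S(L) = 9 + L (S(L) = 1*(L + 9) = 1*(9 + L) = 9 + L)
-S(R) = -(9 - ½) = -1*17/2 = -17/2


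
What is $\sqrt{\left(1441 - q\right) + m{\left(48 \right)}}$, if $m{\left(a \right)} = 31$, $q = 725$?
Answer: $3 \sqrt{83} \approx 27.331$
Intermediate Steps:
$\sqrt{\left(1441 - q\right) + m{\left(48 \right)}} = \sqrt{\left(1441 - 725\right) + 31} = \sqrt{716 + 31} = \sqrt{747} = 3 \sqrt{83}$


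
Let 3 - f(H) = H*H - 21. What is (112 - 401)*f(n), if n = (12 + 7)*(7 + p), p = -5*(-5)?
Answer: 106825960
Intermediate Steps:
p = 25
n = 608 (n = (12 + 7)*(7 + 25) = 19*32 = 608)
f(H) = 24 - H**2 (f(H) = 3 - (H*H - 21) = 3 - (H**2 - 21) = 3 - (-21 + H**2) = 3 + (21 - H**2) = 24 - H**2)
(112 - 401)*f(n) = (112 - 401)*(24 - 1*608**2) = -289*(24 - 1*369664) = -289*(24 - 369664) = -289*(-369640) = 106825960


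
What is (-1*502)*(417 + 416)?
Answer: -418166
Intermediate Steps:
(-1*502)*(417 + 416) = -502*833 = -418166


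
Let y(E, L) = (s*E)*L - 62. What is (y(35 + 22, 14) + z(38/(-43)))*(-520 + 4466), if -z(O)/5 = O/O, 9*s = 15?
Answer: 4983798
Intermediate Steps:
s = 5/3 (s = (⅑)*15 = 5/3 ≈ 1.6667)
z(O) = -5 (z(O) = -5*O/O = -5*1 = -5)
y(E, L) = -62 + 5*E*L/3 (y(E, L) = (5*E/3)*L - 62 = 5*E*L/3 - 62 = -62 + 5*E*L/3)
(y(35 + 22, 14) + z(38/(-43)))*(-520 + 4466) = ((-62 + (5/3)*(35 + 22)*14) - 5)*(-520 + 4466) = ((-62 + (5/3)*57*14) - 5)*3946 = ((-62 + 1330) - 5)*3946 = (1268 - 5)*3946 = 1263*3946 = 4983798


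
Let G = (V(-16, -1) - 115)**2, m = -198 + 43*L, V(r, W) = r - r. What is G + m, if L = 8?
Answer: 13371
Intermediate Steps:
V(r, W) = 0
m = 146 (m = -198 + 43*8 = -198 + 344 = 146)
G = 13225 (G = (0 - 115)**2 = (-115)**2 = 13225)
G + m = 13225 + 146 = 13371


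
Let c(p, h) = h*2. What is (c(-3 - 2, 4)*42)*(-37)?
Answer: -12432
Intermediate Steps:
c(p, h) = 2*h
(c(-3 - 2, 4)*42)*(-37) = ((2*4)*42)*(-37) = (8*42)*(-37) = 336*(-37) = -12432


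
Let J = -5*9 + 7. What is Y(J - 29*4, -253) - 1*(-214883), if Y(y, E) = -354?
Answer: 214529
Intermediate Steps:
J = -38 (J = -45 + 7 = -38)
Y(J - 29*4, -253) - 1*(-214883) = -354 - 1*(-214883) = -354 + 214883 = 214529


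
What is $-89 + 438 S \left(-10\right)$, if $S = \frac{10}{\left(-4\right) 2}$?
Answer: $5386$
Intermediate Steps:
$S = - \frac{5}{4}$ ($S = \frac{10}{-8} = 10 \left(- \frac{1}{8}\right) = - \frac{5}{4} \approx -1.25$)
$-89 + 438 S \left(-10\right) = -89 + 438 \left(\left(- \frac{5}{4}\right) \left(-10\right)\right) = -89 + 438 \cdot \frac{25}{2} = -89 + 5475 = 5386$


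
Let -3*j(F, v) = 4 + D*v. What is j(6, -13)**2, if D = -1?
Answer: 289/9 ≈ 32.111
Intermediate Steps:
j(F, v) = -4/3 + v/3 (j(F, v) = -(4 - v)/3 = -4/3 + v/3)
j(6, -13)**2 = (-4/3 + (1/3)*(-13))**2 = (-4/3 - 13/3)**2 = (-17/3)**2 = 289/9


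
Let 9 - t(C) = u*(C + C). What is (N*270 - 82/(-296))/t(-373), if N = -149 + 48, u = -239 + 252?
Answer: -237407/84508 ≈ -2.8093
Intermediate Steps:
u = 13
N = -101
t(C) = 9 - 26*C (t(C) = 9 - 13*(C + C) = 9 - 13*2*C = 9 - 26*C)
(N*270 - 82/(-296))/t(-373) = (-101*270 - 82/(-296))/(9 - 26*(-373)) = (-27270 - 82*(-1/296))/(9 + 9698) = (-27270 + 41/148)/9707 = -4035919/148*1/9707 = -237407/84508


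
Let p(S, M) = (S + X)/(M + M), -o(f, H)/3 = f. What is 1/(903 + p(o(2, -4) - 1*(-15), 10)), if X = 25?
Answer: 10/9047 ≈ 0.0011053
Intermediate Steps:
o(f, H) = -3*f
p(S, M) = (25 + S)/(2*M) (p(S, M) = (S + 25)/(M + M) = (25 + S)/((2*M)) = (25 + S)*(1/(2*M)) = (25 + S)/(2*M))
1/(903 + p(o(2, -4) - 1*(-15), 10)) = 1/(903 + (½)*(25 + (-3*2 - 1*(-15)))/10) = 1/(903 + (½)*(⅒)*(25 + (-6 + 15))) = 1/(903 + (½)*(⅒)*(25 + 9)) = 1/(903 + (½)*(⅒)*34) = 1/(903 + 17/10) = 1/(9047/10) = 10/9047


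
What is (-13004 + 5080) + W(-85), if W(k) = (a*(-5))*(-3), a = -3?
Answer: -7969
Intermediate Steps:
W(k) = -45 (W(k) = -3*(-5)*(-3) = 15*(-3) = -45)
(-13004 + 5080) + W(-85) = (-13004 + 5080) - 45 = -7924 - 45 = -7969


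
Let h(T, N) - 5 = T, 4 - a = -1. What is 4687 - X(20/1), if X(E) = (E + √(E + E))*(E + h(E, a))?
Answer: 3787 - 90*√10 ≈ 3502.4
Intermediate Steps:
a = 5 (a = 4 - 1*(-1) = 4 + 1 = 5)
h(T, N) = 5 + T
X(E) = (5 + 2*E)*(E + √2*√E) (X(E) = (E + √(E + E))*(E + (5 + E)) = (E + √(2*E))*(5 + 2*E) = (E + √2*√E)*(5 + 2*E) = (5 + 2*E)*(E + √2*√E))
4687 - X(20/1) = 4687 - ((20/1)² + (20/1)*(5 + 20/1) + √2*(20/1)^(3/2) + √2*√(20/1)*(5 + 20/1)) = 4687 - ((20*1)² + (20*1)*(5 + 20*1) + √2*(20*1)^(3/2) + √2*√(20*1)*(5 + 20*1)) = 4687 - (20² + 20*(5 + 20) + √2*20^(3/2) + √2*√20*(5 + 20)) = 4687 - (400 + 20*25 + √2*(40*√5) + √2*(2*√5)*25) = 4687 - (400 + 500 + 40*√10 + 50*√10) = 4687 - (900 + 90*√10) = 4687 + (-900 - 90*√10) = 3787 - 90*√10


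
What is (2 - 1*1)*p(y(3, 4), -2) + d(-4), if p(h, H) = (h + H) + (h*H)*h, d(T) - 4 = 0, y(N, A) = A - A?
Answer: 2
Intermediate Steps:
y(N, A) = 0
d(T) = 4 (d(T) = 4 + 0 = 4)
p(h, H) = H + h + H*h**2 (p(h, H) = (H + h) + (H*h)*h = (H + h) + H*h**2 = H + h + H*h**2)
(2 - 1*1)*p(y(3, 4), -2) + d(-4) = (2 - 1*1)*(-2 + 0 - 2*0**2) + 4 = (2 - 1)*(-2 + 0 - 2*0) + 4 = 1*(-2 + 0 + 0) + 4 = 1*(-2) + 4 = -2 + 4 = 2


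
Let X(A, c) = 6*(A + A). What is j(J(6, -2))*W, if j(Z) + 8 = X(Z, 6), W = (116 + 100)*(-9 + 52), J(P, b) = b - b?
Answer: -74304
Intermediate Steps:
J(P, b) = 0
X(A, c) = 12*A (X(A, c) = 6*(2*A) = 12*A)
W = 9288 (W = 216*43 = 9288)
j(Z) = -8 + 12*Z
j(J(6, -2))*W = (-8 + 12*0)*9288 = (-8 + 0)*9288 = -8*9288 = -74304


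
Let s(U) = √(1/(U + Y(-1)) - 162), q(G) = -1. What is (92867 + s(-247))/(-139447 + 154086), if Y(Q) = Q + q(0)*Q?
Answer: 92867/14639 + I*√9883705/3615833 ≈ 6.3438 + 0.00086946*I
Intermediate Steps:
Y(Q) = 0 (Y(Q) = Q - Q = 0)
s(U) = √(-162 + 1/U) (s(U) = √(1/(U + 0) - 162) = √(1/U - 162) = √(-162 + 1/U))
(92867 + s(-247))/(-139447 + 154086) = (92867 + √(-162 + 1/(-247)))/(-139447 + 154086) = (92867 + √(-162 - 1/247))/14639 = (92867 + √(-40015/247))*(1/14639) = (92867 + I*√9883705/247)*(1/14639) = 92867/14639 + I*√9883705/3615833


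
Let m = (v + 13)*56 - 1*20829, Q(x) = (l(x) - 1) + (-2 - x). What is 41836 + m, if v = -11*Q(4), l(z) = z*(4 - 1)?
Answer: 18655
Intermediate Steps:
l(z) = 3*z (l(z) = z*3 = 3*z)
Q(x) = -3 + 2*x (Q(x) = (3*x - 1) + (-2 - x) = (-1 + 3*x) + (-2 - x) = -3 + 2*x)
v = -55 (v = -11*(-3 + 2*4) = -11*(-3 + 8) = -11*5 = -55)
m = -23181 (m = (-55 + 13)*56 - 1*20829 = -42*56 - 20829 = -2352 - 20829 = -23181)
41836 + m = 41836 - 23181 = 18655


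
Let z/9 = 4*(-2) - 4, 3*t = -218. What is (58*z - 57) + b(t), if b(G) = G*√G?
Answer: -6321 - 218*I*√654/9 ≈ -6321.0 - 619.45*I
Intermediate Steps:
t = -218/3 (t = (⅓)*(-218) = -218/3 ≈ -72.667)
z = -108 (z = 9*(4*(-2) - 4) = 9*(-8 - 4) = 9*(-12) = -108)
b(G) = G^(3/2)
(58*z - 57) + b(t) = (58*(-108) - 57) + (-218/3)^(3/2) = (-6264 - 57) - 218*I*√654/9 = -6321 - 218*I*√654/9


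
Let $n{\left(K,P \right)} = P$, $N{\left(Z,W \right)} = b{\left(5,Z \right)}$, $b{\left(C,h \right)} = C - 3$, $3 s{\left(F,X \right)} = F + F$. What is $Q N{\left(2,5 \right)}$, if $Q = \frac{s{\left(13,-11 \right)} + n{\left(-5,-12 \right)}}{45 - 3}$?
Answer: $- \frac{10}{63} \approx -0.15873$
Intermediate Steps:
$s{\left(F,X \right)} = \frac{2 F}{3}$ ($s{\left(F,X \right)} = \frac{F + F}{3} = \frac{2 F}{3}$)
$b{\left(C,h \right)} = -3 + C$
$N{\left(Z,W \right)} = 2$ ($N{\left(Z,W \right)} = -3 + 5 = 2$)
$Q = - \frac{5}{63}$ ($Q = \frac{\frac{2}{3} \cdot 13 - 12}{45 - 3} = \frac{\frac{26}{3} - 12}{42} = \left(- \frac{10}{3}\right) \frac{1}{42} = - \frac{5}{63} \approx -0.079365$)
$Q N{\left(2,5 \right)} = \left(- \frac{5}{63}\right) 2 = - \frac{10}{63}$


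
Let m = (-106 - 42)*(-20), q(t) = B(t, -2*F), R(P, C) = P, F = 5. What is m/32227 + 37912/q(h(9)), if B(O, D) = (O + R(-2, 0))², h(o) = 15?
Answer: 2541144/11323 ≈ 224.42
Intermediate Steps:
B(O, D) = (-2 + O)² (B(O, D) = (O - 2)² = (-2 + O)²)
q(t) = (-2 + t)²
m = 2960 (m = -148*(-20) = 2960)
m/32227 + 37912/q(h(9)) = 2960/32227 + 37912/((-2 + 15)²) = 2960*(1/32227) + 37912/(13²) = 80/871 + 37912/169 = 2541144/11323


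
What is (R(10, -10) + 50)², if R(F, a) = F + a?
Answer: 2500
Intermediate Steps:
(R(10, -10) + 50)² = ((10 - 10) + 50)² = (0 + 50)² = 50² = 2500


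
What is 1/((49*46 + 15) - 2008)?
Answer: 1/261 ≈ 0.0038314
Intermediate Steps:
1/((49*46 + 15) - 2008) = 1/((2254 + 15) - 2008) = 1/(2269 - 2008) = 1/261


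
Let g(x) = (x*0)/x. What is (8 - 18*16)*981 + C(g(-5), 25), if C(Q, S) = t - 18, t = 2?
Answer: -274696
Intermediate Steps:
g(x) = 0 (g(x) = 0/x = 0)
C(Q, S) = -16 (C(Q, S) = 2 - 18 = -16)
(8 - 18*16)*981 + C(g(-5), 25) = (8 - 18*16)*981 - 16 = (8 - 288)*981 - 16 = -280*981 - 16 = -274680 - 16 = -274696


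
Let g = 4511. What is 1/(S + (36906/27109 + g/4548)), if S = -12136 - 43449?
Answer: -123291732/6852880786033 ≈ -1.7991e-5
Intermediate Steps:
S = -55585
1/(S + (36906/27109 + g/4548)) = 1/(-55585 + (36906/27109 + 4511/4548)) = 1/(-55585 + 290137187/123291732) = 1/(-6852880786033/123291732) = -123291732/6852880786033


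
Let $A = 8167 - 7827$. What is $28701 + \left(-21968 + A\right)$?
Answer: $7073$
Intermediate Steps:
$A = 340$
$28701 + \left(-21968 + A\right) = 28701 + \left(-21968 + 340\right) = 28701 - 21628 = 7073$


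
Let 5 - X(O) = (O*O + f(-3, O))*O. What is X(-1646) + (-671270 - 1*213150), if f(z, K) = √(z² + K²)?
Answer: 4458649721 + 8230*√108373 ≈ 4.4614e+9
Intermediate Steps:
f(z, K) = √(K² + z²)
X(O) = 5 - O*(O² + √(9 + O²)) (X(O) = 5 - (O*O + √(O² + (-3)²))*O = 5 - (O² + √(O² + 9))*O = 5 - (O² + √(9 + O²))*O = 5 - O*(O² + √(9 + O²)))
X(-1646) + (-671270 - 1*213150) = (5 - 1*(-1646)³ - 1*(-1646)*√(9 + (-1646)²)) + (-671270 - 1*213150) = (5 - 1*(-4459534136) - 1*(-1646)*√(9 + 2709316)) + (-671270 - 213150) = (5 + 4459534136 - 1*(-1646)*√2709325) - 884420 = (5 + 4459534136 - 1*(-1646)*5*√108373) - 884420 = (5 + 4459534136 + 8230*√108373) - 884420 = (4459534141 + 8230*√108373) - 884420 = 4458649721 + 8230*√108373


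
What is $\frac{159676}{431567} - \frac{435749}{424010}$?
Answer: $- \frac{120350667923}{182988723670} \approx -0.65769$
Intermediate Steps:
$\frac{159676}{431567} - \frac{435749}{424010} = - \frac{120350667923}{182988723670}$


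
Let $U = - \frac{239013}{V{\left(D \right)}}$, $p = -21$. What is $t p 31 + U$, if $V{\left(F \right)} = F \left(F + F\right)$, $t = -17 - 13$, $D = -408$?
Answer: $\frac{722427203}{36992} \approx 19529.0$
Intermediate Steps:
$t = -30$
$V{\left(F \right)} = 2 F^{2}$ ($V{\left(F \right)} = F 2 F = 2 F^{2}$)
$U = - \frac{26557}{36992}$ ($U = - \frac{239013}{2 \left(-408\right)^{2}} = - \frac{239013}{2 \cdot 166464} = - \frac{239013}{332928} = \left(-239013\right) \frac{1}{332928} = - \frac{26557}{36992} \approx -0.71791$)
$t p 31 + U = \left(-30\right) \left(-21\right) 31 - \frac{26557}{36992} = 630 \cdot 31 - \frac{26557}{36992} = 19530 - \frac{26557}{36992} = \frac{722427203}{36992}$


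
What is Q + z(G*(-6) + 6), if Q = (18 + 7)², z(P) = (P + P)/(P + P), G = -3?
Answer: 626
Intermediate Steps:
z(P) = 1 (z(P) = (2*P)/((2*P)) = (2*P)*(1/(2*P)) = 1)
Q = 625 (Q = 25² = 625)
Q + z(G*(-6) + 6) = 625 + 1 = 626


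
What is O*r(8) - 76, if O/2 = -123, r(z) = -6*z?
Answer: 11732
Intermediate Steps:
O = -246 (O = 2*(-123) = -246)
O*r(8) - 76 = -(-1476)*8 - 76 = -246*(-48) - 76 = 11808 - 76 = 11732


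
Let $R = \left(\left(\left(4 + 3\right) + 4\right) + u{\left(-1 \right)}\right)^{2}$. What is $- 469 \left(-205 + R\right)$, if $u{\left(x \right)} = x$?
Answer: $49245$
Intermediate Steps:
$R = 100$ ($R = \left(\left(\left(4 + 3\right) + 4\right) - 1\right)^{2} = \left(\left(7 + 4\right) - 1\right)^{2} = \left(11 - 1\right)^{2} = 10^{2} = 100$)
$- 469 \left(-205 + R\right) = - 469 \left(-205 + 100\right) = \left(-469\right) \left(-105\right) = 49245$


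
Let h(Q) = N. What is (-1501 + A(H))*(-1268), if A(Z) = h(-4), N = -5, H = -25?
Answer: 1909608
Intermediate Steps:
h(Q) = -5
A(Z) = -5
(-1501 + A(H))*(-1268) = (-1501 - 5)*(-1268) = -1506*(-1268) = 1909608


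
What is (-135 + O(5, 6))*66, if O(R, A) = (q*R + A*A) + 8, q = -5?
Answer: -7656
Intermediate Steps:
O(R, A) = 8 + A² - 5*R (O(R, A) = (-5*R + A*A) + 8 = (-5*R + A²) + 8 = (A² - 5*R) + 8 = 8 + A² - 5*R)
(-135 + O(5, 6))*66 = (-135 + (8 + 6² - 5*5))*66 = (-135 + (8 + 36 - 25))*66 = (-135 + 19)*66 = -116*66 = -7656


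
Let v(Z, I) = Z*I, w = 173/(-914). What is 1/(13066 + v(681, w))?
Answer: 914/11824511 ≈ 7.7297e-5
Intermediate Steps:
w = -173/914 (w = 173*(-1/914) = -173/914 ≈ -0.18928)
v(Z, I) = I*Z
1/(13066 + v(681, w)) = 1/(13066 - 173/914*681) = 1/(13066 - 117813/914) = 1/(11824511/914) = 914/11824511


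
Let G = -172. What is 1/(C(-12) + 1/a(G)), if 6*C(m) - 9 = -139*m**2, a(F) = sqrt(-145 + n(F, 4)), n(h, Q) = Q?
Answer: -1880658/6271054105 + 4*I*sqrt(141)/6271054105 ≈ -0.0002999 + 7.5741e-9*I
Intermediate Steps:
a(F) = I*sqrt(141) (a(F) = sqrt(-145 + 4) = sqrt(-141) = I*sqrt(141))
C(m) = 3/2 - 139*m**2/6 (C(m) = 3/2 + (-139*m**2)/6 = 3/2 - 139*m**2/6)
1/(C(-12) + 1/a(G)) = 1/((3/2 - 139/6*(-12)**2) + 1/(I*sqrt(141))) = 1/((3/2 - 139/6*144) - I*sqrt(141)/141) = 1/((3/2 - 3336) - I*sqrt(141)/141) = 1/(-6669/2 - I*sqrt(141)/141)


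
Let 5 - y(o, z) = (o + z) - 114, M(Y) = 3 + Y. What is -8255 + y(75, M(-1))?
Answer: -8213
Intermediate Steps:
y(o, z) = 119 - o - z (y(o, z) = 5 - ((o + z) - 114) = 5 - (-114 + o + z) = 5 + (114 - o - z) = 119 - o - z)
-8255 + y(75, M(-1)) = -8255 + (119 - 1*75 - (3 - 1)) = -8255 + (119 - 75 - 1*2) = -8255 + (119 - 75 - 2) = -8255 + 42 = -8213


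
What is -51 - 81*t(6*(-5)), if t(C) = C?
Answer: 2379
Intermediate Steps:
-51 - 81*t(6*(-5)) = -51 - 486*(-5) = -51 - 81*(-30) = -51 + 2430 = 2379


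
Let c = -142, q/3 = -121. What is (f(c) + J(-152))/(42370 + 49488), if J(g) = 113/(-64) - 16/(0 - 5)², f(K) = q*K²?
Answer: -900865773/11305600 ≈ -79.683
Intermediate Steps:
q = -363 (q = 3*(-121) = -363)
f(K) = -363*K²
J(g) = -3849/1600 (J(g) = 113*(-1/64) - 16/((-5)²) = -113/64 - 16/25 = -3849/1600)
(f(c) + J(-152))/(42370 + 49488) = (-363*(-142)² - 3849/1600)/(42370 + 49488) = (-363*20164 - 3849/1600)/91858 = (-7319532 - 3849/1600)*(1/91858) = -11711255049/1600*1/91858 = -900865773/11305600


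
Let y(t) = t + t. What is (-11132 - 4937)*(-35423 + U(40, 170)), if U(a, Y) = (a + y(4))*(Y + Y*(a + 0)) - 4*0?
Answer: -4806832453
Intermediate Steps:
y(t) = 2*t
U(a, Y) = (8 + a)*(Y + Y*a) (U(a, Y) = (a + 2*4)*(Y + Y*(a + 0)) - 4*0 = (a + 8)*(Y + Y*a) + 0 = (8 + a)*(Y + Y*a) + 0 = (8 + a)*(Y + Y*a))
(-11132 - 4937)*(-35423 + U(40, 170)) = (-11132 - 4937)*(-35423 + 170*(8 + 40² + 9*40)) = -16069*(-35423 + 170*(8 + 1600 + 360)) = -16069*(-35423 + 170*1968) = -16069*(-35423 + 334560) = -16069*299137 = -4806832453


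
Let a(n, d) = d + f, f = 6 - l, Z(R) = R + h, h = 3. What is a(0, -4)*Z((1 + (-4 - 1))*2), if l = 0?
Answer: -10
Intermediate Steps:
Z(R) = 3 + R (Z(R) = R + 3 = 3 + R)
f = 6 (f = 6 - 1*0 = 6 + 0 = 6)
a(n, d) = 6 + d (a(n, d) = d + 6 = 6 + d)
a(0, -4)*Z((1 + (-4 - 1))*2) = (6 - 4)*(3 + (1 + (-4 - 1))*2) = 2*(3 + (1 - 5)*2) = 2*(3 - 4*2) = 2*(3 - 8) = 2*(-5) = -10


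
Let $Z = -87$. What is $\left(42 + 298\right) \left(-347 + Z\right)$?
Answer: $-147560$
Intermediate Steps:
$\left(42 + 298\right) \left(-347 + Z\right) = \left(42 + 298\right) \left(-347 - 87\right) = 340 \left(-434\right) = -147560$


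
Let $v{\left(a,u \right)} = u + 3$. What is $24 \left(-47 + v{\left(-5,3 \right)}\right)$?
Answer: $-984$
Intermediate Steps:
$v{\left(a,u \right)} = 3 + u$
$24 \left(-47 + v{\left(-5,3 \right)}\right) = 24 \left(-47 + \left(3 + 3\right)\right) = 24 \left(-47 + 6\right) = 24 \left(-41\right) = -984$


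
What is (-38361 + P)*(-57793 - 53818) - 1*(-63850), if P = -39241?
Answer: 8661300672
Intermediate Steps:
(-38361 + P)*(-57793 - 53818) - 1*(-63850) = (-38361 - 39241)*(-57793 - 53818) - 1*(-63850) = -77602*(-111611) + 63850 = 8661236822 + 63850 = 8661300672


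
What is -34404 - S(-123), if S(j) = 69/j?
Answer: -1410541/41 ≈ -34403.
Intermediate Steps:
-34404 - S(-123) = -34404 - 69/(-123) = -34404 - 69*(-1)/123 = -34404 - 1*(-23/41) = -34404 + 23/41 = -1410541/41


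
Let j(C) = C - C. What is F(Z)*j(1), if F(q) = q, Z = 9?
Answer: 0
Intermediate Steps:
j(C) = 0
F(Z)*j(1) = 9*0 = 0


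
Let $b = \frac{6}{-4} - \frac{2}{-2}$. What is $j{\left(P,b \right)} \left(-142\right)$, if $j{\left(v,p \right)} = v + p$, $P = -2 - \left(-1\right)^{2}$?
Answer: $497$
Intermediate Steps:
$b = - \frac{1}{2}$ ($b = 6 \left(- \frac{1}{4}\right) - -1 = - \frac{3}{2} + 1 = - \frac{1}{2} \approx -0.5$)
$P = -3$ ($P = -2 - 1 = -3$)
$j{\left(v,p \right)} = p + v$
$j{\left(P,b \right)} \left(-142\right) = \left(- \frac{1}{2} - 3\right) \left(-142\right) = \left(- \frac{7}{2}\right) \left(-142\right) = 497$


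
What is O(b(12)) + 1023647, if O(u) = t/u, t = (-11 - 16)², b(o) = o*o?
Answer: 16378433/16 ≈ 1.0237e+6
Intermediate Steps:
b(o) = o²
t = 729 (t = (-27)² = 729)
O(u) = 729/u
O(b(12)) + 1023647 = 729/(12²) + 1023647 = 729/144 + 1023647 = 729*(1/144) + 1023647 = 81/16 + 1023647 = 16378433/16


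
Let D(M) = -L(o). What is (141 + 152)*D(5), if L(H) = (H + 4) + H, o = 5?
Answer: -4102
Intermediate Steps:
L(H) = 4 + 2*H (L(H) = (4 + H) + H = 4 + 2*H)
D(M) = -14 (D(M) = -(4 + 2*5) = -(4 + 10) = -1*14 = -14)
(141 + 152)*D(5) = (141 + 152)*(-14) = 293*(-14) = -4102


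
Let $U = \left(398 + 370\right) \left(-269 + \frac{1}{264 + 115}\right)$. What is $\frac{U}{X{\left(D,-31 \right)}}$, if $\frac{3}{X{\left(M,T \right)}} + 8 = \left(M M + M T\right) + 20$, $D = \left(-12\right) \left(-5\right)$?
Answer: $- \frac{45725798400}{379} \approx -1.2065 \cdot 10^{8}$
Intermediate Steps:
$D = 60$
$X{\left(M,T \right)} = \frac{3}{12 + M^{2} + M T}$ ($X{\left(M,T \right)} = \frac{3}{-8 + \left(\left(M M + M T\right) + 20\right)} = \frac{3}{-8 + \left(\left(M^{2} + M T\right) + 20\right)} = \frac{3}{-8 + \left(20 + M^{2} + M T\right)} = \frac{3}{12 + M^{2} + M T}$)
$U = - \frac{78297600}{379}$ ($U = 768 \left(-269 + \frac{1}{379}\right) = 768 \left(- \frac{101950}{379}\right) = - \frac{78297600}{379} \approx -2.0659 \cdot 10^{5}$)
$\frac{U}{X{\left(D,-31 \right)}} = - \frac{78297600}{379 \frac{3}{12 + 60^{2} + 60 \left(-31\right)}} = - \frac{78297600}{379 \frac{3}{12 + 3600 - 1860}} = - \frac{78297600}{379 \cdot \frac{3}{1752}} = - \frac{78297600}{379 \cdot 3 \cdot \frac{1}{1752}} = - \frac{78297600 \frac{1}{\frac{1}{584}}}{379} = \left(- \frac{78297600}{379}\right) 584 = - \frac{45725798400}{379}$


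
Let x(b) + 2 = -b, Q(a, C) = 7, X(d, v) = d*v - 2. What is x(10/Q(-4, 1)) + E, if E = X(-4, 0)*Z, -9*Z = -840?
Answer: -3992/21 ≈ -190.10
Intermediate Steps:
Z = 280/3 (Z = -1/9*(-840) = 280/3 ≈ 93.333)
X(d, v) = -2 + d*v
E = -560/3 (E = (-2 - 4*0)*(280/3) = (-2 + 0)*(280/3) = -2*280/3 = -560/3 ≈ -186.67)
x(b) = -2 - b
x(10/Q(-4, 1)) + E = (-2 - 10/7) - 560/3 = -24/7 - 560/3 = -3992/21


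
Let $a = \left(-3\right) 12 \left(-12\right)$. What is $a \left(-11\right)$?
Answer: $-4752$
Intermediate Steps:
$a = 432$ ($a = \left(-36\right) \left(-12\right) = 432$)
$a \left(-11\right) = 432 \left(-11\right) = -4752$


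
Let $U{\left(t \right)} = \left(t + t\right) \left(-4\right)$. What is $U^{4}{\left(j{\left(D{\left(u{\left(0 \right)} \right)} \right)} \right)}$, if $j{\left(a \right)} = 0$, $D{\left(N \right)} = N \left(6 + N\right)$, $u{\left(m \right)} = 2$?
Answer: $0$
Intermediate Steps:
$U{\left(t \right)} = - 8 t$ ($U{\left(t \right)} = 2 t \left(-4\right) = - 8 t$)
$U^{4}{\left(j{\left(D{\left(u{\left(0 \right)} \right)} \right)} \right)} = \left(\left(-8\right) 0\right)^{4} = 0^{4} = 0$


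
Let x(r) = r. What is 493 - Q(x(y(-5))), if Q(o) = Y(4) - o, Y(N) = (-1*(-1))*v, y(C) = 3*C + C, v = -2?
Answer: 475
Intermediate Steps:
y(C) = 4*C
Y(N) = -2 (Y(N) = -1*(-1)*(-2) = 1*(-2) = -2)
Q(o) = -2 - o
493 - Q(x(y(-5))) = 493 - (-2 - 4*(-5)) = 493 - (-2 - 1*(-20)) = 493 - (-2 + 20) = 493 - 1*18 = 493 - 18 = 475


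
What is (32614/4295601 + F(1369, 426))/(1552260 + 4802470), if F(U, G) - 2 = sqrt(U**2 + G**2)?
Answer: 4311908/13648692271365 + sqrt(2055637)/6354730 ≈ 0.00022594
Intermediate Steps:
F(U, G) = 2 + sqrt(G**2 + U**2) (F(U, G) = 2 + sqrt(U**2 + G**2) = 2 + sqrt(G**2 + U**2))
(32614/4295601 + F(1369, 426))/(1552260 + 4802470) = (32614/4295601 + (2 + sqrt(426**2 + 1369**2)))/(1552260 + 4802470) = (32614*(1/4295601) + (2 + sqrt(181476 + 1874161)))/6354730 = (32614/4295601 + (2 + sqrt(2055637)))*(1/6354730) = (8623816/4295601 + sqrt(2055637))*(1/6354730) = 4311908/13648692271365 + sqrt(2055637)/6354730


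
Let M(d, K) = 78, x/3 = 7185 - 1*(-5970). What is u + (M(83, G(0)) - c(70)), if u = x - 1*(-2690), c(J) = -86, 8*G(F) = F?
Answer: 42319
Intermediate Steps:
G(F) = F/8
x = 39465 (x = 3*(7185 - 1*(-5970)) = 3*(7185 + 5970) = 3*13155 = 39465)
u = 42155 (u = 39465 - 1*(-2690) = 39465 + 2690 = 42155)
u + (M(83, G(0)) - c(70)) = 42155 + (78 - 1*(-86)) = 42155 + (78 + 86) = 42155 + 164 = 42319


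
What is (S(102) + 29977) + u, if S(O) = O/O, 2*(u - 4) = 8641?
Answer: 68605/2 ≈ 34303.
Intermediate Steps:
u = 8649/2 (u = 4 + (½)*8641 = 4 + 8641/2 = 8649/2 ≈ 4324.5)
S(O) = 1
(S(102) + 29977) + u = (1 + 29977) + 8649/2 = 29978 + 8649/2 = 68605/2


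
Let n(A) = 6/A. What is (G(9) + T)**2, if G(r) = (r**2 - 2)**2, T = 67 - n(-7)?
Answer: 1950282244/49 ≈ 3.9802e+7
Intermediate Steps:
T = 475/7 (T = 67 - 6/(-7) = 67 - 6*(-1)/7 = 67 - 1*(-6/7) = 67 + 6/7 = 475/7 ≈ 67.857)
G(r) = (-2 + r**2)**2
(G(9) + T)**2 = ((-2 + 9**2)**2 + 475/7)**2 = ((-2 + 81)**2 + 475/7)**2 = (79**2 + 475/7)**2 = (6241 + 475/7)**2 = (44162/7)**2 = 1950282244/49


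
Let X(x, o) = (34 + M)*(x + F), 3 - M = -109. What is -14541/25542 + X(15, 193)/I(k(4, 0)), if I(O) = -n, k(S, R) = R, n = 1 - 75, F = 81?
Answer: 59486773/315018 ≈ 188.84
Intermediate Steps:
M = 112 (M = 3 - 1*(-109) = 3 + 109 = 112)
n = -74
X(x, o) = 11826 + 146*x (X(x, o) = (34 + 112)*(x + 81) = 146*(81 + x) = 11826 + 146*x)
I(O) = 74 (I(O) = -1*(-74) = 74)
-14541/25542 + X(15, 193)/I(k(4, 0)) = -14541/25542 + (11826 + 146*15)/74 = -14541*1/25542 + (11826 + 2190)*(1/74) = -4847/8514 + 14016*(1/74) = -4847/8514 + 7008/37 = 59486773/315018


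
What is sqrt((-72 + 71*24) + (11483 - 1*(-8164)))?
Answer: sqrt(21279) ≈ 145.87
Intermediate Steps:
sqrt((-72 + 71*24) + (11483 - 1*(-8164))) = sqrt((-72 + 1704) + (11483 + 8164)) = sqrt(1632 + 19647) = sqrt(21279)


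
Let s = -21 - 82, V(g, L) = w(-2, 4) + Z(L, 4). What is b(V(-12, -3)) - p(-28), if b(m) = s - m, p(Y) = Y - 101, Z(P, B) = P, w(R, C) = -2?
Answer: 31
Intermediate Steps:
p(Y) = -101 + Y
V(g, L) = -2 + L
s = -103
b(m) = -103 - m
b(V(-12, -3)) - p(-28) = (-103 - (-2 - 3)) - (-101 - 28) = (-103 - 1*(-5)) - 1*(-129) = (-103 + 5) + 129 = -98 + 129 = 31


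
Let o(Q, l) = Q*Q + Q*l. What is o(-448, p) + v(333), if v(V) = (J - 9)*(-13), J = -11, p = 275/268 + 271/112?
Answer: 13361160/67 ≈ 1.9942e+5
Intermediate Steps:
p = 25857/7504 (p = 275*(1/268) + 271*(1/112) = 275/268 + 271/112 = 25857/7504 ≈ 3.4458)
o(Q, l) = Q² + Q*l
v(V) = 260 (v(V) = (-11 - 9)*(-13) = -20*(-13) = 260)
o(-448, p) + v(333) = -448*(-448 + 25857/7504) + 260 = -448*(-3335935/7504) + 260 = 13343740/67 + 260 = 13361160/67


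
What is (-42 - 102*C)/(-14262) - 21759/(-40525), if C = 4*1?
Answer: 54760518/96327925 ≈ 0.56848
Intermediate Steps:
C = 4
(-42 - 102*C)/(-14262) - 21759/(-40525) = (-42 - 102*4)/(-14262) - 21759/(-40525) = (-42 - 408)*(-1/14262) - 21759*(-1/40525) = -450*(-1/14262) + 21759/40525 = 75/2377 + 21759/40525 = 54760518/96327925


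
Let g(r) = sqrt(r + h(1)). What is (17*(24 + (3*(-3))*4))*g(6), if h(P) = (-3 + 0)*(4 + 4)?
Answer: -612*I*sqrt(2) ≈ -865.5*I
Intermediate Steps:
h(P) = -24 (h(P) = -3*8 = -24)
g(r) = sqrt(-24 + r) (g(r) = sqrt(r - 24) = sqrt(-24 + r))
(17*(24 + (3*(-3))*4))*g(6) = (17*(24 + (3*(-3))*4))*sqrt(-24 + 6) = (17*(24 - 9*4))*sqrt(-18) = (17*(24 - 36))*(3*I*sqrt(2)) = (17*(-12))*(3*I*sqrt(2)) = -612*I*sqrt(2)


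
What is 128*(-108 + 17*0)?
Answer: -13824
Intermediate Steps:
128*(-108 + 17*0) = 128*(-108 + 0) = 128*(-108) = -13824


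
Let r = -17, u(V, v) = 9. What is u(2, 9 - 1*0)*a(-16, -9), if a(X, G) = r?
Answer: -153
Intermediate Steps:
a(X, G) = -17
u(2, 9 - 1*0)*a(-16, -9) = 9*(-17) = -153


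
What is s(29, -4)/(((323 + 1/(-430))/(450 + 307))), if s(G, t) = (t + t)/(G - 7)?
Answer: -1302040/1527779 ≈ -0.85224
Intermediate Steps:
s(G, t) = 2*t/(-7 + G) (s(G, t) = (2*t)/(-7 + G) = 2*t/(-7 + G))
s(29, -4)/(((323 + 1/(-430))/(450 + 307))) = (2*(-4)/(-7 + 29))/(((323 + 1/(-430))/(450 + 307))) = (2*(-4)/22)/(((323 - 1/430)/757)) = (2*(-4)*(1/22))/(((138889/430)*(1/757))) = -4/(11*138889/325510) = -4/11*325510/138889 = -1302040/1527779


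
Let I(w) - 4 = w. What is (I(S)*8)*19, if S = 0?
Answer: 608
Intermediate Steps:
I(w) = 4 + w
(I(S)*8)*19 = ((4 + 0)*8)*19 = (4*8)*19 = 32*19 = 608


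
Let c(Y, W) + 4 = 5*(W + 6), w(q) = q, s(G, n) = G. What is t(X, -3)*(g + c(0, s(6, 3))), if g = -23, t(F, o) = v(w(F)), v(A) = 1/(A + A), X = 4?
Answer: 33/8 ≈ 4.1250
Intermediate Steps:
v(A) = 1/(2*A)
t(F, o) = 1/(2*F)
c(Y, W) = 26 + 5*W (c(Y, W) = -4 + 5*(W + 6) = -4 + 5*(6 + W) = -4 + (30 + 5*W) = 26 + 5*W)
t(X, -3)*(g + c(0, s(6, 3))) = ((½)/4)*(-23 + (26 + 5*6)) = ((½)*(¼))*(-23 + (26 + 30)) = (-23 + 56)/8 = (⅛)*33 = 33/8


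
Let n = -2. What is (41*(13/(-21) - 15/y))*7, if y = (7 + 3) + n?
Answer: -17179/24 ≈ -715.79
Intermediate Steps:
y = 8 (y = (7 + 3) - 2 = 10 - 2 = 8)
(41*(13/(-21) - 15/y))*7 = (41*(13/(-21) - 15/8))*7 = (41*(13*(-1/21) - 15*1/8))*7 = (41*(-13/21 - 15/8))*7 = (41*(-419/168))*7 = -17179/168*7 = -17179/24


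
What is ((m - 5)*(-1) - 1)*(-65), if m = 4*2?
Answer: 260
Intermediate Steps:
m = 8
((m - 5)*(-1) - 1)*(-65) = ((8 - 5)*(-1) - 1)*(-65) = (3*(-1) - 1)*(-65) = (-3 - 1)*(-65) = -4*(-65) = 260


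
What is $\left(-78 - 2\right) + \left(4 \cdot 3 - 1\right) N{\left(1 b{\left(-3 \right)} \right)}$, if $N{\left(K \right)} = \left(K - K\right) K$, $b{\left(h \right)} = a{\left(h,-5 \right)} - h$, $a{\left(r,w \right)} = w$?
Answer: $-80$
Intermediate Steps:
$b{\left(h \right)} = -5 - h$
$N{\left(K \right)} = 0$ ($N{\left(K \right)} = 0 K = 0$)
$\left(-78 - 2\right) + \left(4 \cdot 3 - 1\right) N{\left(1 b{\left(-3 \right)} \right)} = \left(-78 - 2\right) + \left(4 \cdot 3 - 1\right) 0 = -80 + \left(12 - 1\right) 0 = -80 + 11 \cdot 0 = -80 + 0 = -80$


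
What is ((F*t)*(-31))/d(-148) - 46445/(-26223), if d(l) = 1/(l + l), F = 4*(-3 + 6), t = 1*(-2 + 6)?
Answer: 11549914349/26223 ≈ 4.4045e+5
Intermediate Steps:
t = 4 (t = 1*4 = 4)
F = 12 (F = 4*3 = 12)
d(l) = 1/(2*l)
((F*t)*(-31))/d(-148) - 46445/(-26223) = ((12*4)*(-31))/(((½)/(-148))) - 46445/(-26223) = (48*(-31))/(((½)*(-1/148))) - 46445*(-1/26223) = -1488/(-1/296) + 46445/26223 = -1488*(-296) + 46445/26223 = 440448 + 46445/26223 = 11549914349/26223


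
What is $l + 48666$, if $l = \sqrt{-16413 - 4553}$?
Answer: $48666 + i \sqrt{20966} \approx 48666.0 + 144.8 i$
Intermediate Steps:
$l = i \sqrt{20966}$ ($l = \sqrt{-20966} = i \sqrt{20966} \approx 144.8 i$)
$l + 48666 = i \sqrt{20966} + 48666 = 48666 + i \sqrt{20966}$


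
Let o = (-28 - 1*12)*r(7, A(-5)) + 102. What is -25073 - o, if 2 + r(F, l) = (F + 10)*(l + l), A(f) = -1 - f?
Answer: -19815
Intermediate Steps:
r(F, l) = -2 + 2*l*(10 + F) (r(F, l) = -2 + (F + 10)*(l + l) = -2 + (10 + F)*(2*l) = -2 + 2*l*(10 + F))
o = -5258 (o = (-28 - 1*12)*(-2 + 20*(-1 - 1*(-5)) + 2*7*(-1 - 1*(-5))) + 102 = (-28 - 12)*(-2 + 20*(-1 + 5) + 2*7*(-1 + 5)) + 102 = -40*(-2 + 20*4 + 2*7*4) + 102 = -40*(-2 + 80 + 56) + 102 = -40*134 + 102 = -5360 + 102 = -5258)
-25073 - o = -25073 - 1*(-5258) = -25073 + 5258 = -19815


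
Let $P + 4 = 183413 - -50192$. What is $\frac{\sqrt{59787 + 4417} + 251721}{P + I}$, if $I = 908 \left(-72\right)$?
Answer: $\frac{83907}{56075} + \frac{2 \sqrt{16051}}{168225} \approx 1.4978$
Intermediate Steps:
$P = 233601$ ($P = -4 + \left(183413 - -50192\right) = -4 + \left(183413 + 50192\right) = -4 + 233605 = 233601$)
$I = -65376$
$\frac{\sqrt{59787 + 4417} + 251721}{P + I} = \frac{\sqrt{59787 + 4417} + 251721}{233601 - 65376} = \frac{\sqrt{64204} + 251721}{168225} = \left(2 \sqrt{16051} + 251721\right) \frac{1}{168225} = \left(251721 + 2 \sqrt{16051}\right) \frac{1}{168225} = \frac{83907}{56075} + \frac{2 \sqrt{16051}}{168225}$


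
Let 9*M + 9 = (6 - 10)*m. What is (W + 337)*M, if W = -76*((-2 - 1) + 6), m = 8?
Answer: -4469/9 ≈ -496.56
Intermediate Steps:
M = -41/9 (M = -1 + ((6 - 10)*8)/9 = -1 + (-4*8)/9 = -1 + (1/9)*(-32) = -1 - 32/9 = -41/9 ≈ -4.5556)
W = -228 (W = -76*(-3 + 6) = -76*3 = -228)
(W + 337)*M = (-228 + 337)*(-41/9) = 109*(-41/9) = -4469/9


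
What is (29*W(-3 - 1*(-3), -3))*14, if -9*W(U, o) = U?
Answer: 0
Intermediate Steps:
W(U, o) = -U/9
(29*W(-3 - 1*(-3), -3))*14 = (29*(-(-3 - 1*(-3))/9))*14 = (29*(-(-3 + 3)/9))*14 = (29*(-1/9*0))*14 = (29*0)*14 = 0*14 = 0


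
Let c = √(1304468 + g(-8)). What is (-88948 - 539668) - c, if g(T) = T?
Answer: -628616 - 6*√36235 ≈ -6.2976e+5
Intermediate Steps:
c = 6*√36235 (c = √(1304468 - 8) = √1304460 = 6*√36235 ≈ 1142.1)
(-88948 - 539668) - c = (-88948 - 539668) - 6*√36235 = -628616 - 6*√36235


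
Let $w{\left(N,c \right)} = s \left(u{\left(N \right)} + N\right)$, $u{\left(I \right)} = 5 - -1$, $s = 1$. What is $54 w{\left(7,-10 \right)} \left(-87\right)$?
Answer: $-61074$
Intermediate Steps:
$u{\left(I \right)} = 6$ ($u{\left(I \right)} = 5 + 1 = 6$)
$w{\left(N,c \right)} = 6 + N$ ($w{\left(N,c \right)} = 1 \left(6 + N\right) = 6 + N$)
$54 w{\left(7,-10 \right)} \left(-87\right) = 54 \left(6 + 7\right) \left(-87\right) = 54 \cdot 13 \left(-87\right) = 702 \left(-87\right) = -61074$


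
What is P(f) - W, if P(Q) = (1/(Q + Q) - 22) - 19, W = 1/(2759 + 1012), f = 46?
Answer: -14220533/346932 ≈ -40.989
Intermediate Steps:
W = 1/3771 ≈ 0.00026518
P(Q) = -41 + 1/(2*Q) (P(Q) = (1/(2*Q) - 22) - 19 = (-22 + 1/(2*Q)) - 19 = -41 + 1/(2*Q))
P(f) - W = (-41 + (½)/46) - 1*1/3771 = (-41 + (½)*(1/46)) - 1/3771 = (-41 + 1/92) - 1/3771 = -3771/92 - 1/3771 = -14220533/346932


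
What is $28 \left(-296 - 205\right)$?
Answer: $-14028$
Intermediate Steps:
$28 \left(-296 - 205\right) = 28 \left(-501\right) = -14028$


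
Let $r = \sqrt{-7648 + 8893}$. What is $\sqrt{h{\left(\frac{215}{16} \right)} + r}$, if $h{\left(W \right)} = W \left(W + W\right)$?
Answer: $\frac{\sqrt{92450 + 256 \sqrt{1245}}}{16} \approx 19.91$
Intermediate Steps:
$h{\left(W \right)} = 2 W^{2}$ ($h{\left(W \right)} = W 2 W = 2 W^{2}$)
$r = \sqrt{1245} \approx 35.285$
$\sqrt{h{\left(\frac{215}{16} \right)} + r} = \sqrt{2 \left(\frac{215}{16}\right)^{2} + \sqrt{1245}} = \sqrt{2 \cdot \frac{46225}{256} + \sqrt{1245}} = \sqrt{\frac{46225}{128} + \sqrt{1245}}$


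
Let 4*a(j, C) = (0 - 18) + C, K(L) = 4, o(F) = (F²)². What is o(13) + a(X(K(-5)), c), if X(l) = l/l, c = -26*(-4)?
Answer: 57165/2 ≈ 28583.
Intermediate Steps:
o(F) = F⁴
c = 104
X(l) = 1
a(j, C) = -9/2 + C/4 (a(j, C) = ((0 - 18) + C)/4 = (-18 + C)/4 = -9/2 + C/4)
o(13) + a(X(K(-5)), c) = 13⁴ + (-9/2 + (¼)*104) = 28561 + (-9/2 + 26) = 28561 + 43/2 = 57165/2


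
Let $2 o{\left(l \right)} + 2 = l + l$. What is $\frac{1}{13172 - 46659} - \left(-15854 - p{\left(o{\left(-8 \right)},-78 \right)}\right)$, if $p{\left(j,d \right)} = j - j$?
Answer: $\frac{530902897}{33487} \approx 15854.0$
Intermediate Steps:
$o{\left(l \right)} = -1 + l$ ($o{\left(l \right)} = -1 + \frac{l + l}{2} = -1 + \frac{2 l}{2} = -1 + l$)
$p{\left(j,d \right)} = 0$
$\frac{1}{13172 - 46659} - \left(-15854 - p{\left(o{\left(-8 \right)},-78 \right)}\right) = \frac{1}{13172 - 46659} - \left(-15854 - 0\right) = \frac{1}{-33487} - \left(-15854 + 0\right) = - \frac{1}{33487} - -15854 = - \frac{1}{33487} + 15854 = \frac{530902897}{33487}$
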